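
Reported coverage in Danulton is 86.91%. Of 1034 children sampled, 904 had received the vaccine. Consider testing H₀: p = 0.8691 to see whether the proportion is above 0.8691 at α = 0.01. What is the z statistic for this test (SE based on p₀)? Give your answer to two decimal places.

p̂ = 904/1034 = 0.87427.
Standard error under H₀: √(0.8691×0.1309/1034) = 0.01049.
z = (0.87427 − 0.8691)/0.01049 = 0.00517/0.01049 = 0.49.
p-value = P(Z > 0.493) ≈ 0.3109. With α = 0.01, fail to reject H₀.

z = 0.49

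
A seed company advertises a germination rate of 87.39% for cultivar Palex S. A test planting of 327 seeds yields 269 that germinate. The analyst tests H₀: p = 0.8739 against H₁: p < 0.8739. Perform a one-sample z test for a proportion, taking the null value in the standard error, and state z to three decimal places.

z = -2.793

p̂ = 269/327 = 0.822630.
SE = √(p₀(1−p₀)/n) = √(0.1102/327) = 0.018358.
z = (0.822630 − 0.8739)/0.018358 = -0.051270/0.018358 = -2.793.
p-value = P(Z < -2.793) ≈ 0.0026.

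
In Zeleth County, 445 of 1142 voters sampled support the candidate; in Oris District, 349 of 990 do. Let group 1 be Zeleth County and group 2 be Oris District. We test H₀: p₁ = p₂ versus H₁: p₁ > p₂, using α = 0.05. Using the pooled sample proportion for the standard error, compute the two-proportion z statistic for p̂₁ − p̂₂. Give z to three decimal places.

z = 1.769

p̂₁ = 445/1142 = 0.38967, p̂₂ = 349/990 = 0.35253.
Pooled p̂ = (445+349)/(1142+990) = 794/2132 = 0.37242.
SE = √(p̂(1−p̂)(1/n₁+1/n₂)) = √(0.37242·0.62758·0.00188576) = √(0.000440746) = 0.02099.
z = (0.38967 − 0.35253)/0.02099 = 0.03714/0.02099 = 1.769.
p-value = P(Z > 1.769) ≈ 0.0384, so at α = 0.05 we reject H₀.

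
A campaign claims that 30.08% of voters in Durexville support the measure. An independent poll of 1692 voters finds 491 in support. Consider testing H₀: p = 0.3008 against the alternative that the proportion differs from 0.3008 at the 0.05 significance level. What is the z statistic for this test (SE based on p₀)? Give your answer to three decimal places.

z = -0.952

p̂ = 491/1692 = 0.29019.
Under H₀, SE = √(0.3008·0.6992/1692) = √(0.000124302) = 0.01115.
z = (0.29019 − 0.3008)/0.01115 = -0.01061/0.01115 = -0.952.
Two-sided p-value ≈ 2·Φ(−0.952) = 0.3412, so at α = 0.05 we fail to reject H₀.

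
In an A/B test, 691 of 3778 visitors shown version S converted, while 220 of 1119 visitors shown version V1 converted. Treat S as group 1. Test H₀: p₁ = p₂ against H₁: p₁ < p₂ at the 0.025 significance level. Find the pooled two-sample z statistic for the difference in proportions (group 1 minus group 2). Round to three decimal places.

p̂₁ = 691/3778 ≈ 0.18290, p̂₂ = 220/1119 ≈ 0.19660.
Pooled p̂ = (691+220)/(3778+1119) = 911/4897 = 0.18603.
SE = √(p̂(1−p̂)(1/n₁+1/n₂)) = √(0.18603·0.81397·0.00115835) = √(0.000175402) = 0.01324.
z = (0.18290 − 0.19660)/0.01324 = -0.01370/0.01324 = -1.035.
p-value = P(Z < -1.035) ≈ 0.1504. With α = 0.025, fail to reject H₀.

z = -1.035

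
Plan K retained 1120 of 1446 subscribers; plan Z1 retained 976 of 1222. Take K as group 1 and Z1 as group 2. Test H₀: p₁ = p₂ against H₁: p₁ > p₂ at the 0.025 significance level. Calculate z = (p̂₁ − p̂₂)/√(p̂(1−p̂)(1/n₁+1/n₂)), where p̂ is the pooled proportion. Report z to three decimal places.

z = -1.514

p̂₁ = 1120/1446 = 0.774550, p̂₂ = 976/1222 = 0.798691.
Pooled p̂ = (1120+976)/(1446+1222) = 2096/2668 = 0.785607.
SE = √(0.168429 × 0.00150989) = 0.015947.
z = (0.774550 − 0.798691)/0.015947 = -0.024141/0.015947 = -1.514.
p-value = P(Z > -1.514) ≈ 0.9350; since p > α = 0.025, fail to reject H₀.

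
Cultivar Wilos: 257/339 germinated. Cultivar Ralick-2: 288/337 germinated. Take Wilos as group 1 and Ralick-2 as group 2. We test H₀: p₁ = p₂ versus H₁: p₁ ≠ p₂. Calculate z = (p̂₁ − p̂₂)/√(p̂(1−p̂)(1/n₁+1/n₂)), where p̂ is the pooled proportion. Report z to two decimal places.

z = -3.17

p̂₁ = 257/339 ≈ 0.7581, p̂₂ = 288/337 ≈ 0.8546.
Pooled p̂ = (257+288)/(339+337) = 545/676 = 0.8062.
SE = √(0.156234 × 0.00591721) = 0.0304.
z = (0.7581 − 0.8546)/0.0304 = -0.0965/0.0304 = -3.17.
p-value = 2·P(Z > 3.173) ≈ 0.0015.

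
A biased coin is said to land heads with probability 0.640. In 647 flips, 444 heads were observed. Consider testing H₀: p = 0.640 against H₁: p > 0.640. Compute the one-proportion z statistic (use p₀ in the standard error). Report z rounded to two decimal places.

p̂ = 444/647 ≈ 0.68624.
SE = √(p₀(1−p₀)/n) = √(0.2304/647) = 0.01887.
z = (0.68624 − 0.64)/0.01887 = 0.04624/0.01887 = 2.45.

z = 2.45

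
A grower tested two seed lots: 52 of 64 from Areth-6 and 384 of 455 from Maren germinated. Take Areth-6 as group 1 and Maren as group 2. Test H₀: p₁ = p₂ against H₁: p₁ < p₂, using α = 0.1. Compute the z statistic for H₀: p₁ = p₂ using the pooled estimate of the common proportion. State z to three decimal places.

p̂₁ = 52/64 = 0.81250, p̂₂ = 384/455 = 0.84396.
Pooled p̂ = (52+384)/(64+455) = 436/519 = 0.84008.
SE = √(p̂(1−p̂)(1/n₁+1/n₂)) = √(0.84008·0.15992·0.0178228) = √(0.00239445) = 0.04893.
z = (0.81250 − 0.84396)/0.04893 = -0.03146/0.04893 = -0.643.
p-value = P(Z < -0.643) ≈ 0.2602. With α = 0.1, fail to reject H₀.

z = -0.643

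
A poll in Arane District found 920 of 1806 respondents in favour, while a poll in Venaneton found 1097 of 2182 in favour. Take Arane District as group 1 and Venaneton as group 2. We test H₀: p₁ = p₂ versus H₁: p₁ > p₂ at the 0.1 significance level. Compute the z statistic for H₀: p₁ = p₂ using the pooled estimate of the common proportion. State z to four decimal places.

p̂₁ = 920/1806 = 0.509413, p̂₂ = 1097/2182 = 0.502750.
Pooled p̂ = (920+1097)/(1806+2182) = 2017/3988 = 0.505767.
SE = √(0.249967 × 0.001012) = 0.015905.
z = (0.509413 − 0.502750)/0.015905 = 0.006663/0.015905 = 0.4189.
p-value = P(Z > 0.419) ≈ 0.3376; since p > α = 0.1, fail to reject H₀.

z = 0.4189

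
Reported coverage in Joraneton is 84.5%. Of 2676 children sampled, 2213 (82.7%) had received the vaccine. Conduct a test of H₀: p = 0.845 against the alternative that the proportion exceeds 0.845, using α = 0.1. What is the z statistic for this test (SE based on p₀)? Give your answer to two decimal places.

p̂ = 2213/2676 = 0.826981.
Under H₀, SE = √(0.845·0.155/2676) = √(4.89443e-05) = 0.006996.
z = (0.826981 − 0.845)/0.006996 = -0.018019/0.006996 = -2.58.
p-value = P(Z > -2.576) ≈ 0.9950; since p > α = 0.1, fail to reject H₀.

z = -2.58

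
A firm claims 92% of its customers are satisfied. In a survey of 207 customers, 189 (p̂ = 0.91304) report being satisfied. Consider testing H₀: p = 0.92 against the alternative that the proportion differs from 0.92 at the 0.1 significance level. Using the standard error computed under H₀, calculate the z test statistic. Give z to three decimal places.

z = -0.369

p̂ = 189/207 = 0.91304.
SE = √(p₀(1−p₀)/n) = √(0.0736/207) = 0.01886.
z = (0.91304 − 0.92)/0.01886 = -0.00696/0.01886 = -0.369.
p-value = 2·P(Z > 0.369) ≈ 0.7122, so at α = 0.1 we fail to reject H₀.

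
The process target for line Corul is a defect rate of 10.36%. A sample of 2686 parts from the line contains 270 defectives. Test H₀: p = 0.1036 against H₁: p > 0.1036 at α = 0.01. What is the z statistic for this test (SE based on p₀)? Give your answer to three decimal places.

p̂ = 270/2686 = 0.10052.
Standard error under H₀: √(0.1036×0.8964/2686) = 0.00588.
z = (0.10052 − 0.1036)/0.00588 = -0.00308/0.00588 = -0.524.
p-value = P(Z > -0.524) ≈ 0.6997, so at α = 0.01 we fail to reject H₀.

z = -0.524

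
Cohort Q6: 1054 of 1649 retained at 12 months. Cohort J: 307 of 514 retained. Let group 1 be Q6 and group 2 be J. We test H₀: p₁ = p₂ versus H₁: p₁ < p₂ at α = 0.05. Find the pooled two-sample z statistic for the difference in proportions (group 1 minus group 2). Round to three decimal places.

z = 1.717

p̂₁ = 1054/1649 ≈ 0.63918, p̂₂ = 307/514 ≈ 0.59728.
Pooled p̂ = (1054+307)/(1649+514) = 1361/2163 = 0.62922.
SE = √(p̂(1−p̂)(1/n₁+1/n₂)) = √(0.62922·0.37078·0.00255195) = √(0.000595377) = 0.02440.
z = (0.63918 − 0.59728)/0.02440 = 0.04190/0.02440 = 1.717.
p-value = P(Z < 1.717) ≈ 0.9570, so at α = 0.05 we fail to reject H₀.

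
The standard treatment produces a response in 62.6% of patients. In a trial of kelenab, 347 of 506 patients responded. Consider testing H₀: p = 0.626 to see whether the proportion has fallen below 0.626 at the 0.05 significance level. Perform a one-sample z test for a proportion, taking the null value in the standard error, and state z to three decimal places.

z = 2.779

p̂ = 347/506 ≈ 0.68577.
Standard error under H₀: √(0.626×0.374/506) = 0.02151.
z = (0.68577 − 0.626)/0.02151 = 0.05977/0.02151 = 2.779.
p-value = P(Z < 2.779) ≈ 0.9973. With α = 0.05, fail to reject H₀.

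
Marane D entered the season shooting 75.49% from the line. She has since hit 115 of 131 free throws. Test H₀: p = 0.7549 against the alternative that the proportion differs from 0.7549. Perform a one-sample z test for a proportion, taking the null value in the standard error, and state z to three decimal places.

z = 3.272

p̂ = 115/131 ≈ 0.87786.
Under H₀, SE = √(0.7549·0.2451/131) = √(0.00141241) = 0.03758.
z = (0.87786 − 0.7549)/0.03758 = 0.12296/0.03758 = 3.272.
p-value = 2·P(Z > 3.272) ≈ 0.0011.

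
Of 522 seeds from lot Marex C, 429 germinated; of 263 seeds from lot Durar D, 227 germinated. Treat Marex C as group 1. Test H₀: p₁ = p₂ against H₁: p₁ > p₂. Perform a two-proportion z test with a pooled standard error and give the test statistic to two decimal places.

z = -1.47

p̂₁ = 429/522 = 0.82184, p̂₂ = 227/263 = 0.86312.
Pooled p̂ = (429+227)/(522+263) = 656/785 = 0.83567.
SE = √(0.137326 × 0.00571799) = 0.02802.
z = (0.82184 − 0.86312)/0.02802 = -0.04128/0.02802 = -1.47.
p-value = P(Z > -1.473) ≈ 0.9296.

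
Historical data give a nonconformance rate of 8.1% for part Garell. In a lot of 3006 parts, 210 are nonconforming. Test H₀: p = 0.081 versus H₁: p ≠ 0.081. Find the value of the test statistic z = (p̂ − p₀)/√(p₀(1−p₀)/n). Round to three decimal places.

z = -2.239

p̂ = 210/3006 = 0.069860.
SE = √(p₀(1−p₀)/n) = √(0.074439/3006) = 0.004976.
z = (0.069860 − 0.081)/0.004976 = -0.011140/0.004976 = -2.239.
Two-sided p-value ≈ 2·Φ(−2.239) = 0.0252.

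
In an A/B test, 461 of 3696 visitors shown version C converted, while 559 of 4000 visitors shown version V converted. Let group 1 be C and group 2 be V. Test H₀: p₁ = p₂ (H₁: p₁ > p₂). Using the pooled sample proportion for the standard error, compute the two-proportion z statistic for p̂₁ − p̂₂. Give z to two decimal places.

p̂₁ = 461/3696 ≈ 0.12473, p̂₂ = 559/4000 ≈ 0.13975.
Pooled p̂ = (461+559)/(3696+4000) = 1020/7696 = 0.13254.
SE = √(0.11497 × 0.000520563) = 0.00774.
z = (0.12473 − 0.13975)/0.00774 = -0.01502/0.00774 = -1.94.

z = -1.94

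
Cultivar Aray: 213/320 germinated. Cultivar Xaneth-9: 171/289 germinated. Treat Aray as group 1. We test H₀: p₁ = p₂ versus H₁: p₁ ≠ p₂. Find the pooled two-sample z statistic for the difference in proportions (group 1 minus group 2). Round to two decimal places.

z = 1.89

p̂₁ = 213/320 = 0.6656, p̂₂ = 171/289 = 0.5917.
Pooled p̂ = (213+171)/(320+289) = 384/609 = 0.6305.
SE = √(0.232959 × 0.00658521) = 0.0392.
z = (0.6656 − 0.5917)/0.0392 = 0.0739/0.0392 = 1.89.
Two-sided p-value ≈ 2·Φ(−1.888) = 0.0591.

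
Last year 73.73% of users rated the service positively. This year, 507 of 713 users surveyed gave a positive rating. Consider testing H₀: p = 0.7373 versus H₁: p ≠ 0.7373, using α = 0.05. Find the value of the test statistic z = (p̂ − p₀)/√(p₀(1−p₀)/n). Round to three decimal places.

p̂ = 507/713 ≈ 0.71108.
SE = √(p₀(1−p₀)/n) = √(0.19369/713) = 0.01648.
z = (0.71108 − 0.7373)/0.01648 = -0.02622/0.01648 = -1.591.
p-value = 2·P(Z > 1.591) ≈ 0.1116, so at α = 0.05 we fail to reject H₀.

z = -1.591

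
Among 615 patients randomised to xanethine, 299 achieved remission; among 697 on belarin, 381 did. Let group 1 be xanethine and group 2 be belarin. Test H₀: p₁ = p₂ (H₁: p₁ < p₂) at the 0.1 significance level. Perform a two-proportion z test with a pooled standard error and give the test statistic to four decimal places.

p̂₁ = 299/615 ≈ 0.486179, p̂₂ = 381/697 ≈ 0.546628.
Pooled p̂ = (299+381)/(615+697) = 680/1312 = 0.518293.
SE = √(p̂(1−p̂)(1/n₁+1/n₂)) = √(0.518293·0.481707·0.00306074) = √(0.00076416) = 0.027643.
z = (0.486179 − 0.546628)/0.027643 = -0.060449/0.027643 = -2.1868.
p-value = P(Z < -2.187) ≈ 0.0144. With α = 0.1, reject H₀.

z = -2.1868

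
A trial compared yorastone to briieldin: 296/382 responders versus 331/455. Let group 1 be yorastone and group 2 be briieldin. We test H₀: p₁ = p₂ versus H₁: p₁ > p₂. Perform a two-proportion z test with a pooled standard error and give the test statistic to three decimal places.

p̂₁ = 296/382 ≈ 0.774869, p̂₂ = 331/455 ≈ 0.727473.
Pooled p̂ = (296+331)/(382+455) = 627/837 = 0.749104.
SE = √(0.187947 × 0.0048156) = 0.030085.
z = (0.774869 − 0.727473)/0.030085 = 0.047396/0.030085 = 1.575.
p-value = P(Z > 1.575) ≈ 0.0576.

z = 1.575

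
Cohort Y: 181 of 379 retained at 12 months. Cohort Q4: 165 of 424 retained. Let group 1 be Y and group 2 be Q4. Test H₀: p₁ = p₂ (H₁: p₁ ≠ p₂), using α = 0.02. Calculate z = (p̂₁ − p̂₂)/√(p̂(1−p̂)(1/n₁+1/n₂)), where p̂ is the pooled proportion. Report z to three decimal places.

z = 2.526

p̂₁ = 181/379 ≈ 0.47757, p̂₂ = 165/424 ≈ 0.38915.
Pooled p̂ = (181+165)/(379+424) = 346/803 = 0.43088.
SE = √(p̂(1−p̂)(1/n₁+1/n₂)) = √(0.43088·0.56912·0.00499701) = √(0.00122538) = 0.03501.
z = (0.47757 − 0.38915)/0.03501 = 0.08842/0.03501 = 2.526.
p-value = 2·P(Z > 2.526) ≈ 0.0115; since p < α = 0.02, reject H₀.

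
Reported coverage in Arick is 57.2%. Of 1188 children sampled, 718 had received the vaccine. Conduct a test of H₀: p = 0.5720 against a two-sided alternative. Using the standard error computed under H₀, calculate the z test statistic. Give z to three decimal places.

z = 2.255

p̂ = 718/1188 = 0.60438.
Standard error under H₀: √(0.572×0.428/1188) = 0.01436.
z = (0.60438 − 0.572)/0.01436 = 0.03238/0.01436 = 2.255.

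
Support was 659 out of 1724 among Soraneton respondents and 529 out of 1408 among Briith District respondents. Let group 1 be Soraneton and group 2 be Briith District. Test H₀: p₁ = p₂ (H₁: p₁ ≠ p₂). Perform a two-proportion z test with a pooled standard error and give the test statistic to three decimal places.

z = 0.375

p̂₁ = 659/1724 = 0.38225, p̂₂ = 529/1408 = 0.37571.
Pooled p̂ = (659+529)/(1724+1408) = 1188/3132 = 0.37931.
SE = √(p̂(1−p̂)(1/n₁+1/n₂)) = √(0.37931·0.62069·0.00129027) = √(0.000303774) = 0.01743.
z = (0.38225 − 0.37571)/0.01743 = 0.00654/0.01743 = 0.375.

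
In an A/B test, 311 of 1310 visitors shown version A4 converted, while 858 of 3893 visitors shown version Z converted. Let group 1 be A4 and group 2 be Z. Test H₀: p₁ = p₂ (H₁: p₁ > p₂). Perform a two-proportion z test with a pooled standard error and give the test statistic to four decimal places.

z = 1.2759

p̂₁ = 311/1310 = 0.237405, p̂₂ = 858/3893 = 0.220396.
Pooled p̂ = (311+858)/(1310+3893) = 1169/5203 = 0.224678.
SE = √(p̂(1−p̂)(1/n₁+1/n₂)) = √(0.224678·0.775322·0.00102023) = √(0.000177722) = 0.013331.
z = (0.237405 − 0.220396)/0.013331 = 0.017009/0.013331 = 1.2759.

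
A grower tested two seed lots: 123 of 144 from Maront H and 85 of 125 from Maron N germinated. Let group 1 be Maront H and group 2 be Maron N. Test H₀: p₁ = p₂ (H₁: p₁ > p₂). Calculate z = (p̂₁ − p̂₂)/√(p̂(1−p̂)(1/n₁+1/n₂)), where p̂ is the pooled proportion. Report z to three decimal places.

z = 3.402

p̂₁ = 123/144 ≈ 0.85417, p̂₂ = 85/125 ≈ 0.68000.
Pooled p̂ = (123+85)/(144+125) = 208/269 = 0.77323.
SE = √(p̂(1−p̂)(1/n₁+1/n₂)) = √(0.77323·0.22677·0.0149444) = √(0.0026204) = 0.05119.
z = (0.85417 − 0.68000)/0.05119 = 0.17417/0.05119 = 3.402.
p-value = P(Z > 3.402) ≈ 0.0003.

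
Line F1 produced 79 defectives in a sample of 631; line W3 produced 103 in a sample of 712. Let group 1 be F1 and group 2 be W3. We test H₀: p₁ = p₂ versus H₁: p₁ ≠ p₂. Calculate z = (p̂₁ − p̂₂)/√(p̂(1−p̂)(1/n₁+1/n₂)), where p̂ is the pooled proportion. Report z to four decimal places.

z = -1.0401

p̂₁ = 79/631 ≈ 0.125198, p̂₂ = 103/712 ≈ 0.144663.
Pooled p̂ = (79+103)/(631+712) = 182/1343 = 0.135517.
SE = √(0.117153 × 0.00298928) = 0.018714.
z = (0.125198 − 0.144663)/0.018714 = -0.019465/0.018714 = -1.0401.
Two-sided p-value ≈ 2·Φ(−1.040) = 0.2983.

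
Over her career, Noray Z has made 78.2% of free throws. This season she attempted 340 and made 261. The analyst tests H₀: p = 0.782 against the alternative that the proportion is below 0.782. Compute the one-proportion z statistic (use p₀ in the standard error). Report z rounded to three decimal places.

p̂ = 261/340 ≈ 0.76765.
SE = √(p₀(1−p₀)/n) = √(0.17048/340) = 0.02239.
z = (0.76765 − 0.782)/0.02239 = -0.01435/0.02239 = -0.641.

z = -0.641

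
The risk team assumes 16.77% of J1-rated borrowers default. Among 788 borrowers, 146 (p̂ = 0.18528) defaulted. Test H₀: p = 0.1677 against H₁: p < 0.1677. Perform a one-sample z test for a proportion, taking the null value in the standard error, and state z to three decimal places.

p̂ = 146/788 ≈ 0.18528.
Standard error under H₀: √(0.1677×0.8323/788) = 0.01331.
z = (0.18528 − 0.1677)/0.01331 = 0.01758/0.01331 = 1.321.
p-value = P(Z < 1.321) ≈ 0.9067.

z = 1.321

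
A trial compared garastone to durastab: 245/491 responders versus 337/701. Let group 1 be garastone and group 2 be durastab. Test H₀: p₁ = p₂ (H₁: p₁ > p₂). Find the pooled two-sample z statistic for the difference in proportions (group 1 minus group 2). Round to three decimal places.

z = 0.620

p̂₁ = 245/491 = 0.49898, p̂₂ = 337/701 = 0.48074.
Pooled p̂ = (245+337)/(491+701) = 582/1192 = 0.48826.
SE = √(p̂(1−p̂)(1/n₁+1/n₂)) = √(0.48826·0.51174·0.00346319) = √(0.000865321) = 0.02942.
z = (0.49898 − 0.48074)/0.02942 = 0.01824/0.02942 = 0.620.
p-value = P(Z > 0.620) ≈ 0.2676.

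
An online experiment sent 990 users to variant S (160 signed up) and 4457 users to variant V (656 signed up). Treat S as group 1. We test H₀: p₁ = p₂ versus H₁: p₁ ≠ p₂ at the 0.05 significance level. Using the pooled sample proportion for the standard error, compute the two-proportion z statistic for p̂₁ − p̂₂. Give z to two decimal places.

p̂₁ = 160/990 = 0.1616, p̂₂ = 656/4457 = 0.1472.
Pooled p̂ = (160+656)/(990+4457) = 816/5447 = 0.1498.
SE = √(0.127365 × 0.00123447) = 0.0125.
z = (0.1616 − 0.1472)/0.0125 = 0.0144/0.0125 = 1.15.
p-value = 2·P(Z > 1.151) ≈ 0.2497; since p > α = 0.05, fail to reject H₀.

z = 1.15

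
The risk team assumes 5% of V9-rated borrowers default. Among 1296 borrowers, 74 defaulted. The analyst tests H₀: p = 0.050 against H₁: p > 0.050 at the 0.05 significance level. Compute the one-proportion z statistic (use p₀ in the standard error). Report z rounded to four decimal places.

z = 1.1726

p̂ = 74/1296 = 0.057099.
Under H₀, SE = √(0.05·0.95/1296) = √(3.66512e-05) = 0.006054.
z = (0.057099 − 0.05)/0.006054 = 0.007099/0.006054 = 1.1726.
p-value = P(Z > 1.173) ≈ 0.1205; since p > α = 0.05, fail to reject H₀.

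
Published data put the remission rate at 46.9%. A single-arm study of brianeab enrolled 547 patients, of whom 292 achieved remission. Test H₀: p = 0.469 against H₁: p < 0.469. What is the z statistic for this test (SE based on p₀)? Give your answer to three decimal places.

p̂ = 292/547 ≈ 0.533821.
Under H₀, SE = √(0.469·0.531/547) = √(0.000455282) = 0.021337.
z = (0.533821 − 0.469)/0.021337 = 0.064821/0.021337 = 3.038.
p-value = P(Z < 3.038) ≈ 0.9988.

z = 3.038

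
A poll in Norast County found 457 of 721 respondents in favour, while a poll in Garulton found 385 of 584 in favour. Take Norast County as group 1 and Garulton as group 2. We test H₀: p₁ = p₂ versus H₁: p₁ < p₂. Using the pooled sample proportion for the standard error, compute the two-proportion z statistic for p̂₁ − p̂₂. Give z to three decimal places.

p̂₁ = 457/721 ≈ 0.63384, p̂₂ = 385/584 ≈ 0.65925.
Pooled p̂ = (457+385)/(721+584) = 842/1305 = 0.64521.
SE = √(p̂(1−p̂)(1/n₁+1/n₂)) = √(0.64521·0.35479·0.00309929) = √(0.000709471) = 0.02664.
z = (0.63384 − 0.65925)/0.02664 = -0.02541/0.02664 = -0.954.
p-value = P(Z < -0.954) ≈ 0.1701.

z = -0.954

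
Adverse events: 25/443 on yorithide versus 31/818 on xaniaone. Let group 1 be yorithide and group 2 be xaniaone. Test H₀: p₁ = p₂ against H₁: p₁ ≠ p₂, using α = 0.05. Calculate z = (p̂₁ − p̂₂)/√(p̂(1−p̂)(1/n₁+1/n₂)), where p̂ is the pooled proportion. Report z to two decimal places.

z = 1.53

p̂₁ = 25/443 ≈ 0.05643, p̂₂ = 31/818 ≈ 0.03790.
Pooled p̂ = (25+31)/(443+818) = 56/1261 = 0.04441.
SE = √(0.042437 × 0.00347983) = 0.01215.
z = (0.05643 − 0.03790)/0.01215 = 0.01853/0.01215 = 1.53.
p-value = 2·P(Z > 1.525) ≈ 0.1272, so at α = 0.05 we fail to reject H₀.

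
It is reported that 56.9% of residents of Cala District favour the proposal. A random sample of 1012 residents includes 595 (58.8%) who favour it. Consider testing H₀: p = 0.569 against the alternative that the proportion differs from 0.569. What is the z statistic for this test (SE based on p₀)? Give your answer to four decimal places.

z = 1.2170

p̂ = 595/1012 ≈ 0.587945.
Under H₀, SE = √(0.569·0.431/1012) = √(0.000242331) = 0.015567.
z = (0.587945 − 0.569)/0.015567 = 0.018945/0.015567 = 1.2170.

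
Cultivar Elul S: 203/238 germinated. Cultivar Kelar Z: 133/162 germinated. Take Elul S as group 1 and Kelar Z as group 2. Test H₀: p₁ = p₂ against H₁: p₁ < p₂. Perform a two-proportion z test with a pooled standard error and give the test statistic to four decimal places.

p̂₁ = 203/238 ≈ 0.852941, p̂₂ = 133/162 ≈ 0.820988.
Pooled p̂ = (203+133)/(238+162) = 336/400 = 0.840000.
SE = √(p̂(1−p̂)(1/n₁+1/n₂)) = √(0.840000·0.160000·0.0103745) = √(0.00139434) = 0.037341.
z = (0.852941 − 0.820988)/0.037341 = 0.031953/0.037341 = 0.8557.

z = 0.8557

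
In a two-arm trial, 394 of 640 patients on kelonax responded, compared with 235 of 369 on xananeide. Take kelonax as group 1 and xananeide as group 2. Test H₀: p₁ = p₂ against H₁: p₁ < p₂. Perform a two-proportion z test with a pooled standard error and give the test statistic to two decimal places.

z = -0.67

p̂₁ = 394/640 = 0.6156, p̂₂ = 235/369 = 0.6369.
Pooled p̂ = (394+235)/(640+369) = 629/1009 = 0.6234.
SE = √(p̂(1−p̂)(1/n₁+1/n₂)) = √(0.6234·0.3766·0.00427253) = √(0.00100308) = 0.0317.
z = (0.6156 − 0.6369)/0.0317 = -0.0213/0.0317 = -0.67.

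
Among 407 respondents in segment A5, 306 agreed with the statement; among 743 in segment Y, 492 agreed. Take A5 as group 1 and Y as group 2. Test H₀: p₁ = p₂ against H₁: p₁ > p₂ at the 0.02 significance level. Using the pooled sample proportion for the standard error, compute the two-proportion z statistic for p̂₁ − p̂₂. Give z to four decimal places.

z = 3.1548

p̂₁ = 306/407 = 0.751843, p̂₂ = 492/743 = 0.662180.
Pooled p̂ = (306+492)/(407+743) = 798/1150 = 0.693913.
SE = √(0.212398 × 0.0038029) = 0.028421.
z = (0.751843 − 0.662180)/0.028421 = 0.089663/0.028421 = 3.1548.
p-value = P(Z > 3.155) ≈ 0.0008, so at α = 0.02 we reject H₀.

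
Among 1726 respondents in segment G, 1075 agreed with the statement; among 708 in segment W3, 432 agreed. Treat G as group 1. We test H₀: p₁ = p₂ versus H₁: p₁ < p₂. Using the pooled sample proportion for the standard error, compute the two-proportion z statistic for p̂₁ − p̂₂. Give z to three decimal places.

z = 0.584

p̂₁ = 1075/1726 ≈ 0.62283, p̂₂ = 432/708 ≈ 0.61017.
Pooled p̂ = (1075+432)/(1726+708) = 1507/2434 = 0.61915.
SE = √(0.235804 × 0.0019918) = 0.02167.
z = (0.62283 − 0.61017)/0.02167 = 0.01266/0.02167 = 0.584.
p-value = P(Z < 0.584) ≈ 0.7204.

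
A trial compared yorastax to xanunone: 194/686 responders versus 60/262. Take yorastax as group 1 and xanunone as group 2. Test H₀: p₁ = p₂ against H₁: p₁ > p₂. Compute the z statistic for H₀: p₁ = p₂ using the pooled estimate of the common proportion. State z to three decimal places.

p̂₁ = 194/686 = 0.282799, p̂₂ = 60/262 = 0.229008.
Pooled p̂ = (194+60)/(686+262) = 254/948 = 0.267932.
SE = √(p̂(1−p̂)(1/n₁+1/n₂)) = √(0.267932·0.732068·0.00527452) = √(0.00103457) = 0.032165.
z = (0.282799 − 0.229008)/0.032165 = 0.053791/0.032165 = 1.672.

z = 1.672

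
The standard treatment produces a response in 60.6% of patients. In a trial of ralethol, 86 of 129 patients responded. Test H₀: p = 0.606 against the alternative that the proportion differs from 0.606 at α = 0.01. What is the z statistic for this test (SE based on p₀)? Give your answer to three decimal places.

p̂ = 86/129 ≈ 0.66667.
SE = √(p₀(1−p₀)/n) = √(0.23876/129) = 0.04302.
z = (0.66667 − 0.606)/0.04302 = 0.06067/0.04302 = 1.410.
Two-sided p-value ≈ 2·Φ(−1.410) = 0.1585; since p > α = 0.01, fail to reject H₀.

z = 1.410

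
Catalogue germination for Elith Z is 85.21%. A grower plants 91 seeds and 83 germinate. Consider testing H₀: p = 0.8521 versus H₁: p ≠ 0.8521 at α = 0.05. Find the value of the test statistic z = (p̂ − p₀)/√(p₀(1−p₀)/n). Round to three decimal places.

z = 1.612

p̂ = 83/91 = 0.91209.
SE = √(p₀(1−p₀)/n) = √(0.12603/91) = 0.03721.
z = (0.91209 − 0.8521)/0.03721 = 0.05999/0.03721 = 1.612.
p-value = 2·P(Z > 1.612) ≈ 0.1070, so at α = 0.05 we fail to reject H₀.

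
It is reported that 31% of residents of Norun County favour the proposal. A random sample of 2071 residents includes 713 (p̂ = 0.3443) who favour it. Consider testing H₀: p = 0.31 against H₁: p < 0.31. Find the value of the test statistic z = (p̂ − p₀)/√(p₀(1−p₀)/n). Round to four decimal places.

z = 3.3729

p̂ = 713/2071 ≈ 0.3442781.
Under H₀, SE = √(0.31·0.69/2071) = √(0.000103283) = 0.0101628.
z = (0.3442781 − 0.31)/0.0101628 = 0.0342781/0.0101628 = 3.3729.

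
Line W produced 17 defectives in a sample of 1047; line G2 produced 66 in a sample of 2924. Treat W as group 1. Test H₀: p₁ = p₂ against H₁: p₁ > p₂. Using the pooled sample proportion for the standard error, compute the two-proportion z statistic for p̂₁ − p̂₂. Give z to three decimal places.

z = -1.230

p̂₁ = 17/1047 ≈ 0.016237, p̂₂ = 66/2924 ≈ 0.022572.
Pooled p̂ = (17+66)/(1047+2924) = 83/3971 = 0.020902.
SE = √(p̂(1−p̂)(1/n₁+1/n₂)) = √(0.020902·0.979098·0.00129711) = √(2.65449e-05) = 0.005152.
z = (0.016237 − 0.022572)/0.005152 = -0.006335/0.005152 = -1.230.
p-value = P(Z > -1.230) ≈ 0.8906.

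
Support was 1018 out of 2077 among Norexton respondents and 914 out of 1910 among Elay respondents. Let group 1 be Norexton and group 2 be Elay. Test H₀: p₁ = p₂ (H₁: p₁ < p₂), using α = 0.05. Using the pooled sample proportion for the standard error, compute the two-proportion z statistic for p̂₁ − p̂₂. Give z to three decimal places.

p̂₁ = 1018/2077 ≈ 0.49013, p̂₂ = 914/1910 ≈ 0.47853.
Pooled p̂ = (1018+914)/(2077+1910) = 1932/3987 = 0.48457.
SE = √(0.249762 × 0.00100502) = 0.01584.
z = (0.49013 − 0.47853)/0.01584 = 0.01160/0.01584 = 0.732.
p-value = P(Z < 0.732) ≈ 0.7679. With α = 0.05, fail to reject H₀.

z = 0.732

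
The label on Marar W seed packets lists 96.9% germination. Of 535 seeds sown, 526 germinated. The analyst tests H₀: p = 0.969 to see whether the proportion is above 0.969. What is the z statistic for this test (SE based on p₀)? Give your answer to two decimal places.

z = 1.89

p̂ = 526/535 ≈ 0.9832.
Standard error under H₀: √(0.969×0.031/535) = 0.0075.
z = (0.9832 − 0.969)/0.0075 = 0.0142/0.0075 = 1.89.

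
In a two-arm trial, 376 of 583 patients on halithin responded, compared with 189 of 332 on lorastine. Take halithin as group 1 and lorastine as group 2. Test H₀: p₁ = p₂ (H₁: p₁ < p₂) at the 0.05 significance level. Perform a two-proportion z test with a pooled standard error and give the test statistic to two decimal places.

z = 2.26

p̂₁ = 376/583 ≈ 0.6449, p̂₂ = 189/332 ≈ 0.5693.
Pooled p̂ = (376+189)/(583+332) = 565/915 = 0.6175.
SE = √(0.236197 × 0.00472731) = 0.0334.
z = (0.6449 − 0.5693)/0.0334 = 0.0756/0.0334 = 2.26.
p-value = P(Z < 2.264) ≈ 0.9882. With α = 0.05, fail to reject H₀.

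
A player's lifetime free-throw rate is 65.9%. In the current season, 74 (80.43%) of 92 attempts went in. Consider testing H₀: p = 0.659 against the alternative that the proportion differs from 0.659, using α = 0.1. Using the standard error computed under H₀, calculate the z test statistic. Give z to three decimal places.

p̂ = 74/92 = 0.80435.
Under H₀, SE = √(0.659·0.341/92) = √(0.0024426) = 0.04942.
z = (0.80435 − 0.659)/0.04942 = 0.14535/0.04942 = 2.941.
p-value = 2·P(Z > 2.941) ≈ 0.0033. With α = 0.1, reject H₀.

z = 2.941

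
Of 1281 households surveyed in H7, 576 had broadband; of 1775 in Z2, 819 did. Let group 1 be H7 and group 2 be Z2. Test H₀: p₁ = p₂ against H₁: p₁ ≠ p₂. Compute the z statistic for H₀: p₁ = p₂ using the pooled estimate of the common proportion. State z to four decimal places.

z = -0.6440

p̂₁ = 576/1281 = 0.4496487, p̂₂ = 819/1775 = 0.4614085.
Pooled p̂ = (576+819)/(1281+1775) = 1395/3056 = 0.4564791.
SE = √(p̂(1−p̂)(1/n₁+1/n₂)) = √(0.4564791·0.5435209·0.00134402) = √(0.000333459) = 0.0182609.
z = (0.4496487 − 0.4614085)/0.0182609 = -0.0117598/0.0182609 = -0.6440.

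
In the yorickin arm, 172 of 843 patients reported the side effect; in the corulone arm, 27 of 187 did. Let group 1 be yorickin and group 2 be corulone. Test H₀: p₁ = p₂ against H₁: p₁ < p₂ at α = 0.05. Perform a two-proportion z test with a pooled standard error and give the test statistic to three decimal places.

p̂₁ = 172/843 ≈ 0.20403, p̂₂ = 27/187 ≈ 0.14439.
Pooled p̂ = (172+27)/(843+187) = 199/1030 = 0.19320.
SE = √(0.155876 × 0.00653383) = 0.03191.
z = (0.20403 − 0.14439)/0.03191 = 0.05964/0.03191 = 1.869.
p-value = P(Z < 1.869) ≈ 0.9692; since p > α = 0.05, fail to reject H₀.

z = 1.869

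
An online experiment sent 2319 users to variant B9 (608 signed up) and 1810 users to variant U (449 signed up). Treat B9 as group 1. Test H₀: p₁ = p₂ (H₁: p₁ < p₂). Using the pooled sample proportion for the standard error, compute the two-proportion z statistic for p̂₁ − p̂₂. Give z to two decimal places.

z = 1.03

p̂₁ = 608/2319 = 0.2622, p̂₂ = 449/1810 = 0.2481.
Pooled p̂ = (608+449)/(2319+1810) = 1057/4129 = 0.2560.
SE = √(0.190461 × 0.000983707) = 0.0137.
z = (0.2622 − 0.2481)/0.0137 = 0.0141/0.0137 = 1.03.
p-value = P(Z < 1.031) ≈ 0.8488.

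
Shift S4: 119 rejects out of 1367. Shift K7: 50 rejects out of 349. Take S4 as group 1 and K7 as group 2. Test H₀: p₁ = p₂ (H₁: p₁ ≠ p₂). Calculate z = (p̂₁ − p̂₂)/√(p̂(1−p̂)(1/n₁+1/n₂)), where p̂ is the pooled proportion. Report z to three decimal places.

z = -3.146

p̂₁ = 119/1367 ≈ 0.08705, p̂₂ = 50/349 ≈ 0.14327.
Pooled p̂ = (119+50)/(1367+349) = 169/1716 = 0.09848.
SE = √(p̂(1−p̂)(1/n₁+1/n₂)) = √(0.09848·0.90152·0.00359686) = √(0.000319349) = 0.01787.
z = (0.08705 − 0.14327)/0.01787 = -0.05622/0.01787 = -3.146.
p-value = 2·P(Z > 3.146) ≈ 0.0017.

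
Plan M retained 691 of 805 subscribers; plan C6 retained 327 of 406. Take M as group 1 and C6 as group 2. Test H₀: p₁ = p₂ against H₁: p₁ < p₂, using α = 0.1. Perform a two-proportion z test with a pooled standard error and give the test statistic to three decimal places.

z = 2.377

p̂₁ = 691/805 = 0.85839, p̂₂ = 327/406 = 0.80542.
Pooled p̂ = (691+327)/(805+406) = 1018/1211 = 0.84063.
SE = √(p̂(1−p̂)(1/n₁+1/n₂)) = √(0.84063·0.15937·0.00370529) = √(0.000496408) = 0.02228.
z = (0.85839 − 0.80542)/0.02228 = 0.05297/0.02228 = 2.377.
p-value = P(Z < 2.377) ≈ 0.9913. With α = 0.1, fail to reject H₀.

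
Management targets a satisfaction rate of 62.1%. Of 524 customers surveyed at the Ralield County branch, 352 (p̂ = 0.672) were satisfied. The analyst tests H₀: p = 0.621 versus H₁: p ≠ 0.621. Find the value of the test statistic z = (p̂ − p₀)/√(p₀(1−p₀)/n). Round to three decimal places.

z = 2.395

p̂ = 352/524 = 0.67176.
Under H₀, SE = √(0.621·0.379/524) = √(0.000449158) = 0.02119.
z = (0.67176 − 0.621)/0.02119 = 0.05076/0.02119 = 2.395.
Two-sided p-value ≈ 2·Φ(−2.395) = 0.0166.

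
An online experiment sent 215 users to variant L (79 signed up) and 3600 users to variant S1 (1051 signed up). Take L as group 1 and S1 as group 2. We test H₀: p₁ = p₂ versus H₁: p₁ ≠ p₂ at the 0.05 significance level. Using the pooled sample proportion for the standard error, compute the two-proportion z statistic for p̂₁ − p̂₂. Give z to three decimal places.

p̂₁ = 79/215 ≈ 0.367442, p̂₂ = 1051/3600 ≈ 0.291944.
Pooled p̂ = (79+1051)/(215+3600) = 1130/3815 = 0.296199.
SE = √(0.208465 × 0.00492894) = 0.032055.
z = (0.367442 − 0.291944)/0.032055 = 0.075498/0.032055 = 2.355.
Two-sided p-value ≈ 2·Φ(−2.355) = 0.0185; since p < α = 0.05, reject H₀.

z = 2.355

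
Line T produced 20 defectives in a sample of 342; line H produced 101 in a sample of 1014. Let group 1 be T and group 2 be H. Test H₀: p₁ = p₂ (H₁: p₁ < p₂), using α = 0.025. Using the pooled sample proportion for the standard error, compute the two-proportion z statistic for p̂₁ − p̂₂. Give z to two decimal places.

p̂₁ = 20/342 ≈ 0.0585, p̂₂ = 101/1014 ≈ 0.0996.
Pooled p̂ = (20+101)/(342+1014) = 121/1356 = 0.0892.
SE = √(0.0812705 × 0.00391017) = 0.0178.
z = (0.0585 − 0.0996)/0.0178 = -0.0411/0.0178 = -2.31.
p-value = P(Z < -2.307) ≈ 0.0105, so at α = 0.025 we reject H₀.

z = -2.31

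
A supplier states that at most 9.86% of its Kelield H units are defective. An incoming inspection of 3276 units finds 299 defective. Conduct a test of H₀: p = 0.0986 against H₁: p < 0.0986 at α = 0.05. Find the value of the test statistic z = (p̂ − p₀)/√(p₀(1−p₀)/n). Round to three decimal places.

z = -1.407

p̂ = 299/3276 = 0.09127.
Under H₀, SE = √(0.0986·0.9014/3276) = √(2.713e-05) = 0.00521.
z = (0.09127 − 0.0986)/0.00521 = -0.00733/0.00521 = -1.407.
p-value = P(Z < -1.407) ≈ 0.0797. With α = 0.05, fail to reject H₀.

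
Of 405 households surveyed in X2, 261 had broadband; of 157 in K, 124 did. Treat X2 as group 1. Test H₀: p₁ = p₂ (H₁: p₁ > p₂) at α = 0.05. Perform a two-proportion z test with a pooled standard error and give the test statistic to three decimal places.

z = -3.329

p̂₁ = 261/405 ≈ 0.64444, p̂₂ = 124/157 ≈ 0.78981.
Pooled p̂ = (261+124)/(405+157) = 385/562 = 0.68505.
SE = √(0.215755 × 0.00883856) = 0.04367.
z = (0.64444 − 0.78981)/0.04367 = -0.14537/0.04367 = -3.329.
p-value = P(Z > -3.329) ≈ 0.9996. With α = 0.05, fail to reject H₀.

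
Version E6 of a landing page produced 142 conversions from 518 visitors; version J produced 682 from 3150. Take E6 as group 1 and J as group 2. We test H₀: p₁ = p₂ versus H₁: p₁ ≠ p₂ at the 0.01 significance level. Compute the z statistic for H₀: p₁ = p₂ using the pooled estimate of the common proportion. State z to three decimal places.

p̂₁ = 142/518 = 0.27413, p̂₂ = 682/3150 = 0.21651.
Pooled p̂ = (142+682)/(518+3150) = 824/3668 = 0.22465.
SE = √(p̂(1−p̂)(1/n₁+1/n₂)) = √(0.22465·0.77535·0.00224796) = √(0.00039155) = 0.01979.
z = (0.27413 − 0.21651)/0.01979 = 0.05762/0.01979 = 2.912.
Two-sided p-value ≈ 2·Φ(−2.912) = 0.0036, so at α = 0.01 we reject H₀.

z = 2.912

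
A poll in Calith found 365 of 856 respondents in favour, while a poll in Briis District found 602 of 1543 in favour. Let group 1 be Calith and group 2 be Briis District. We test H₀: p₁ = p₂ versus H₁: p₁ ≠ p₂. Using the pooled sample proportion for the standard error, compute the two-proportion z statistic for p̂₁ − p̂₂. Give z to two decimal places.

p̂₁ = 365/856 = 0.42640, p̂₂ = 602/1543 = 0.39015.
Pooled p̂ = (365+602)/(856+1543) = 967/2399 = 0.40308.
SE = √(p̂(1−p̂)(1/n₁+1/n₂)) = √(0.40308·0.59692·0.00181631) = √(0.000437018) = 0.02090.
z = (0.42640 − 0.39015)/0.02090 = 0.03625/0.02090 = 1.73.
p-value = 2·P(Z > 1.734) ≈ 0.0829.

z = 1.73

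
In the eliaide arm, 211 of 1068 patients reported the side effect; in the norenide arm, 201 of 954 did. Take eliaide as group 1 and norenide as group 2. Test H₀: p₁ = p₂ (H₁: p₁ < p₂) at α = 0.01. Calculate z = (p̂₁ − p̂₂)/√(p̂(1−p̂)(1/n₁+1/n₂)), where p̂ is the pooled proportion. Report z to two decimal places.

z = -0.73

p̂₁ = 211/1068 = 0.1976, p̂₂ = 201/954 = 0.2107.
Pooled p̂ = (211+201)/(1068+954) = 412/2022 = 0.2038.
SE = √(0.162241 × 0.00198455) = 0.0179.
z = (0.1976 − 0.2107)/0.0179 = -0.0131/0.0179 = -0.73.
p-value = P(Z < -0.732) ≈ 0.2322. With α = 0.01, fail to reject H₀.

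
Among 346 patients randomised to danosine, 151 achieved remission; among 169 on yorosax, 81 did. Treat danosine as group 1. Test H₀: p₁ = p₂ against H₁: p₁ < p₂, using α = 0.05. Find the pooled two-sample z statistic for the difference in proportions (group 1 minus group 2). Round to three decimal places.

p̂₁ = 151/346 ≈ 0.43642, p̂₂ = 81/169 ≈ 0.47929.
Pooled p̂ = (151+81)/(346+169) = 232/515 = 0.45049.
SE = √(0.247548 × 0.00880733) = 0.04669.
z = (0.43642 − 0.47929)/0.04669 = -0.04287/0.04669 = -0.918.
p-value = P(Z < -0.918) ≈ 0.1793. With α = 0.05, fail to reject H₀.

z = -0.918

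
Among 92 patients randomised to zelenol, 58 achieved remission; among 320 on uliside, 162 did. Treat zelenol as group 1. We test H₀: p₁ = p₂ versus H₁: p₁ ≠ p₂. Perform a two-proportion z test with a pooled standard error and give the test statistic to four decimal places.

z = 2.1044

p̂₁ = 58/92 ≈ 0.630435, p̂₂ = 162/320 ≈ 0.506250.
Pooled p̂ = (58+162)/(92+320) = 220/412 = 0.533981.
SE = √(p̂(1−p̂)(1/n₁+1/n₂)) = √(0.533981·0.466019·0.0139946) = √(0.00348248) = 0.059013.
z = (0.630435 − 0.506250)/0.059013 = 0.124185/0.059013 = 2.1044.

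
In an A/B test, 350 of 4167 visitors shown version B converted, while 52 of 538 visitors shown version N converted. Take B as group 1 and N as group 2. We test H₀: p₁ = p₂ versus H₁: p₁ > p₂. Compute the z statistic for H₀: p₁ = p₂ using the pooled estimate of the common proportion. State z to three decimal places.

p̂₁ = 350/4167 = 0.083993, p̂₂ = 52/538 = 0.096654.
Pooled p̂ = (350+52)/(4167+538) = 402/4705 = 0.085441.
SE = √(p̂(1−p̂)(1/n₁+1/n₂)) = √(0.085441·0.914559·0.00209872) = √(0.000163996) = 0.012806.
z = (0.083993 − 0.096654)/0.012806 = -0.012661/0.012806 = -0.989.

z = -0.989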